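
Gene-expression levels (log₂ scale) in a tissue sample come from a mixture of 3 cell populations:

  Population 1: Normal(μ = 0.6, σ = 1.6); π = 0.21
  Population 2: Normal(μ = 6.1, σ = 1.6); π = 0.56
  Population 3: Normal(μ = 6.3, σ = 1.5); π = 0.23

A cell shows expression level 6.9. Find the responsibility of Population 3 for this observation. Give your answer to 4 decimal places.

P(component k | x) = π_k·f_k(x) / marginal(x), where marginal(x) = Σ_j π_j·f_j(x).
Component likelihoods at x = 6.9:
  f_1 = (1/(1.6·√(2π)))·exp(−(6.9−0.6)²/(2·1.6²)) = 0.249339·exp(-7.75195) = 0.000107191
  f_2 = (1/(1.6·√(2π)))·exp(−(6.9−6.1)²/(2·1.6²)) = 0.249339·exp(-0.12500) = 0.220041
  f_3 = (1/(1.5·√(2π)))·exp(−(6.9−6.3)²/(2·1.5²)) = 0.265962·exp(-0.08000) = 0.245513
Prior × likelihood for each component:
  π_1·f_1 = 0.21 × 0.000107191 = 2.25102e-05
  π_2·f_2 = 0.56 × 0.220041 = 0.123223
  π_3·f_3 = 0.23 × 0.245513 = 0.0564681
Normaliser: 2.25102e-05 + 0.123223 + 0.0564681 = 0.179713
Responsibility of Population 3: 0.0564681 / 0.179713 ≈ 0.3142

0.3142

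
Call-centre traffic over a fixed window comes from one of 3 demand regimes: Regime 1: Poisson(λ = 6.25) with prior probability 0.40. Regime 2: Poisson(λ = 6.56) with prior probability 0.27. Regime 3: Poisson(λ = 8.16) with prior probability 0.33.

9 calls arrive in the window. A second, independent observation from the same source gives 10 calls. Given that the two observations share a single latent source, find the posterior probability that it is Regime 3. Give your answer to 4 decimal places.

Apply Bayes' rule: the posterior for each component is proportional to its prior times its likelihood at x.
Since both observations come from the same component, the likelihood for component k is f_k(x₁)·f_k(x₂).
  f_1 = [e^(−6.25)·6.25^9/9! = 0.0774135] × [0.0483834] = 0.00374553
  f_2 = [e^(−6.56)·6.56^9/9! = 0.0877808] × [0.0575842] = 0.00505479
  f_3 = [e^(−8.16)·8.16^9/9! = 0.126359] × [0.103109] = 0.0130287
Weight by the priors:
  w_1·f_1 = 0.40 × 0.00374553 = 0.00149821
  w_2·f_2 = 0.27 × 0.00505479 = 0.00136479
  w_3·f_3 = 0.33 × 0.0130287 = 0.00429947
Evidence: 0.00149821 + 0.00136479 + 0.00429947 = 0.00716248
P(Regime 3 | x₁,x₂) ≈ 0.6003

0.6003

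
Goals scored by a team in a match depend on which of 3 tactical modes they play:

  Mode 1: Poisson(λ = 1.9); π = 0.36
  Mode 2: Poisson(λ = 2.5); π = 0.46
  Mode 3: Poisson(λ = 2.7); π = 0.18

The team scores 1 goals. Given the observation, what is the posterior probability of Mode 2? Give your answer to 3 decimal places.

0.412

The responsibility of component k is π_k f_k(x) divided by Σ_j π_j f_j(x).
Component likelihoods at x = 1 goals:
  L_1 = e^(−1.9)·1.9^1/1! = 0.28418
  L_2 = e^(−2.5)·2.5^1/1! = 0.205212
  L_3 = e^(−2.7)·2.7^1/1! = 0.181455
Weight by the priors:
  π_1·L_1 = 0.36 × 0.28418 = 0.102305
  π_2·L_2 = 0.46 × 0.205212 = 0.0943977
  π_3·L_3 = 0.18 × 0.181455 = 0.0326619
Marginal: 0.102305 + 0.0943977 + 0.0326619 = 0.229365
Responsibility of Mode 2: 0.0943977 / 0.229365 ≈ 0.412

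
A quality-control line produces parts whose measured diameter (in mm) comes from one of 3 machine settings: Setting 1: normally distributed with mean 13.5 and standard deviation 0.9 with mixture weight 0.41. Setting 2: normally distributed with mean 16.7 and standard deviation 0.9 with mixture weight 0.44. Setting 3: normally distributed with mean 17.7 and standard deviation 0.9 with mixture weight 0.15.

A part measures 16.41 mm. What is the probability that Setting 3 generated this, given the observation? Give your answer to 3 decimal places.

0.113

The responsibility of component k is w_k f_k(x) divided by Σ_j w_j f_j(x).
Normal densities:
  f_1 = 0.00237965
  f_2 = 0.420845
  f_3 = 0.15869
Prior × likelihood for each component:
  w_1·f_1 = 0.41 × 0.00237965 = 0.000975658
  w_2·f_2 = 0.44 × 0.420845 = 0.185172
  w_3·f_3 = 0.15 × 0.15869 = 0.0238036
Evidence: 0.000975658 + 0.185172 + 0.0238036 = 0.209951
So the posterior for Setting 3 is 0.0238036 / 0.209951 ≈ 0.113.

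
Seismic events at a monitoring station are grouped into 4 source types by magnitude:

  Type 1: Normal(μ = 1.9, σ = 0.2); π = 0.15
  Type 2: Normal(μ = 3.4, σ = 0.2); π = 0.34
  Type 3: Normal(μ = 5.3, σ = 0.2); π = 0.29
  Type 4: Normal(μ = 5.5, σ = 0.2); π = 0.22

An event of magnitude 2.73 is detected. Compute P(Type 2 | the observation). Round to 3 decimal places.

0.979

By Bayes' theorem, P(k | x) = π_k f_k(x) / Σ_j π_j f_j(x).
Normal densities:
  L_1 = 0.00036313
  L_2 = 0.00729365
  L_3 = 2.77962e-36
  L_4 = 4.42745e-42
Multiply by the mixture weights:
  π_1·L_1 = 0.15 × 0.00036313 = 5.44694e-05
  π_2·L_2 = 0.34 × 0.00729365 = 0.00247984
  π_3·L_3 = 0.29 × 2.77962e-36 = 8.06089e-37
  π_4·L_4 = 0.22 × 4.42745e-42 = 9.74039e-43
Marginal: 5.44694e-05 + 0.00247984 + 8.06089e-37 + 9.74039e-43 = 0.00253431
P(Type 2 | data) ≈ 0.979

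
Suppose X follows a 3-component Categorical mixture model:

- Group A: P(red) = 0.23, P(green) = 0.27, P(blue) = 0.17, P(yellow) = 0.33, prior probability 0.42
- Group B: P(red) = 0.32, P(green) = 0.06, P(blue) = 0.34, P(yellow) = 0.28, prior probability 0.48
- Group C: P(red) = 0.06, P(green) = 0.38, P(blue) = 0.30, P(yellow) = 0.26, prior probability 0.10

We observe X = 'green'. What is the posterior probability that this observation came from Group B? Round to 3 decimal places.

By Bayes' theorem, P(k | x) = P(Z=k) f_k(x) / Σ_j P(Z=j) f_j(x).
Component likelihoods at x = 'green':
  p_A = 0.27
  p_B = 0.06
  p_C = 0.38
Unnormalised posteriors:
  P(Z=A)·p_A = 0.42 × 0.27 = 0.1134
  P(Z=B)·p_B = 0.48 × 0.06 = 0.0288
  P(Z=C)·p_C = 0.10 × 0.38 = 0.038
Evidence: 0.1134 + 0.0288 + 0.038 = 0.1802
So the posterior for Group B is 0.0288 / 0.1802 ≈ 0.160.

0.160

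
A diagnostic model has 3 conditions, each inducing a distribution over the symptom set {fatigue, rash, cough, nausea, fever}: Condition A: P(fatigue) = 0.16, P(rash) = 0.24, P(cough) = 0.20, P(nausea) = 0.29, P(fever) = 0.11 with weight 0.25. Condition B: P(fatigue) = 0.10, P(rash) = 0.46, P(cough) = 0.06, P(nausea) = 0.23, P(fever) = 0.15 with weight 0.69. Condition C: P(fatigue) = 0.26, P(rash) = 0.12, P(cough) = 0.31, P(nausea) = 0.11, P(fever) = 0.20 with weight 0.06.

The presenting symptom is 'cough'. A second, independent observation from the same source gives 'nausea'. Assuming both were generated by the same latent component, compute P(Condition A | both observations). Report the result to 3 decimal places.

0.556

The responsibility of component k is w_k f_k(x) divided by Σ_j w_j f_j(x).
Since both observations come from the same component, the likelihood for component k is f_k(x₁)·f_k(x₂).
  p_A = [0.2] × [0.29] = 0.058
  p_B = [0.06] × [0.23] = 0.0138
  p_C = [0.31] × [0.11] = 0.0341
Weight by the priors:
  w_A·p_A = 0.25 × 0.058 = 0.0145
  w_B·p_B = 0.69 × 0.0138 = 0.009522
  w_C·p_C = 0.06 × 0.0341 = 0.002046
Denominator: 0.0145 + 0.009522 + 0.002046 = 0.026068
P(Condition A | x₁,x₂) ≈ 0.556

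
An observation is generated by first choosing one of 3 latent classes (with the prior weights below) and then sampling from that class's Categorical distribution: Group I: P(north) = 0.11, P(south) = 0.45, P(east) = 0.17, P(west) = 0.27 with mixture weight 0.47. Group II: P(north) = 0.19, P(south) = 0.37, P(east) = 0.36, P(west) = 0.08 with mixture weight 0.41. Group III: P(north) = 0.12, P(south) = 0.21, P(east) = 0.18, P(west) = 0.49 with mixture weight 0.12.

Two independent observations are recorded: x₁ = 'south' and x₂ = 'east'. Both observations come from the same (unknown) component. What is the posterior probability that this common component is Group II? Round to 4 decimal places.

0.5742

Apply Bayes' rule: the posterior for each component is proportional to its prior times its likelihood at x.
Since both observations come from the same component, the likelihood for component k is f_k(x₁)·f_k(x₂).
  f_I = [0.45] × [0.17] = 0.0765
  f_II = [0.37] × [0.36] = 0.1332
  f_III = [0.21] × [0.18] = 0.0378
Multiply by the mixture weights:
  π_I·f_I = 0.47 × 0.0765 = 0.035955
  π_II·f_II = 0.41 × 0.1332 = 0.054612
  π_III·f_III = 0.12 × 0.0378 = 0.004536
Denominator: 0.035955 + 0.054612 + 0.004536 = 0.095103
So the posterior for Group II is 0.054612 / 0.095103 ≈ 0.5742.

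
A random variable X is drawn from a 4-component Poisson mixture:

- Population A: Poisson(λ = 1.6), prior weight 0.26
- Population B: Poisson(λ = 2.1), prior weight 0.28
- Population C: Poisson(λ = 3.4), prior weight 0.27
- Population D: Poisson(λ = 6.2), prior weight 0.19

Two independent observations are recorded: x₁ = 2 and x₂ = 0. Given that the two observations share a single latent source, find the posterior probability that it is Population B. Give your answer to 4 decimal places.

0.3767

Posterior ∝ prior × likelihood, so P(k | x) ∝ π_k f_k(x); normalise over all components.
Since both observations come from the same component, the likelihood for component k is f_k(x₁)·f_k(x₂).
  f_A = [0.258428] × [0.201897] = 0.0521756
  f_B = [0.270016] × [0.122456] = 0.0330652
  f_C = [0.192898] × [0.0333733] = 0.00643762
  f_D = [0.0390057] × [0.00202943] = 7.91593e-05
Prior × likelihood for each component:
  π_A·f_A = 0.26 × 0.0521756 = 0.0135657
  π_B·f_B = 0.28 × 0.0330652 = 0.00925827
  π_C·f_C = 0.27 × 0.00643762 = 0.00173816
  π_D·f_D = 0.19 × 7.91593e-05 = 1.50403e-05
Marginal: 0.0135657 + 0.00925827 + 0.00173816 + 1.50403e-05 = 0.0245771
P(Population B | data) = 0.00925827 / 0.0245771 ≈ 0.3767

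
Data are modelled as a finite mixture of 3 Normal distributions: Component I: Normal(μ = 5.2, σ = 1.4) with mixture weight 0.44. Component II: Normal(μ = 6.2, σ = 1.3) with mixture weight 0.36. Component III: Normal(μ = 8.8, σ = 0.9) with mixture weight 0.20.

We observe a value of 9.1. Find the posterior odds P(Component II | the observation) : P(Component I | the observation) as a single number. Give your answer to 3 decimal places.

3.544

Only the two components matter; the odds are (w_i f_i(x)) / (w_j f_j(x)).
Normal densities:
  f_I = (1/(1.4·√(2π)))·exp(−(9.1−5.2)²/(2·1.4²)) = 0.284959·exp(-3.88010) = 0.00588403
  f_II = (1/(1.3·√(2π)))·exp(−(9.1−6.2)²/(2·1.3²)) = 0.306879·exp(-2.48817) = 0.02549
  f_III = (1/(0.9·√(2π)))·exp(−(9.1−8.8)²/(2·0.9²)) = 0.443269·exp(-0.05556) = 0.419315
Posterior odds = (w_II·f_II) / (w_I·f_I) = (0.36·0.02549) / (0.44·0.00588403) = 0.00917641 / 0.00258897 ≈ 3.544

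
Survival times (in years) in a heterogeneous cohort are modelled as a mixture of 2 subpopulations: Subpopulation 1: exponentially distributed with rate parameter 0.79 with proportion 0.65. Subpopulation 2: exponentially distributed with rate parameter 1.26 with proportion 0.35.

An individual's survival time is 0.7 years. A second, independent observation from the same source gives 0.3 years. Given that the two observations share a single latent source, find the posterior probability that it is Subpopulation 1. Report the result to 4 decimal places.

0.5388

Posterior ∝ prior × likelihood, so P(k | x) ∝ π_k f_k(x); normalise over all components.
Since both observations come from the same component, the likelihood for component k is f_k(x₁)·f_k(x₂).
  p_1 = [0.79·e^(−0.79·0.7) = 0.79·e^(−0.5530) = 0.454425] × [0.623303] = 0.283245
  p_2 = [1.26·e^(−1.26·0.7) = 1.26·e^(−0.8820) = 0.521582] × [0.86339] = 0.450329
Unnormalised posteriors:
  π_1·p_1 = 0.65 × 0.283245 = 0.184109
  π_2·p_2 = 0.35 × 0.450329 = 0.157615
Denominator: 0.184109 + 0.157615 = 0.341724
P(Subpopulation 1 | x) ≈ 0.5388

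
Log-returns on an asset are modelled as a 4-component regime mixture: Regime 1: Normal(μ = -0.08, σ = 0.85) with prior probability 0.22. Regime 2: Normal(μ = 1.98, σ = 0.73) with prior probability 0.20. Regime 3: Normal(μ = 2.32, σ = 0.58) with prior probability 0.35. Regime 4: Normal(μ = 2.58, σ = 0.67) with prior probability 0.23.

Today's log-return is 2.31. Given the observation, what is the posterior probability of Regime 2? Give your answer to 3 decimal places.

By Bayes' theorem, P(k | x) = P(Z=k) f_k(x) / Σ_j P(Z=j) f_j(x).
Normal densities:
  f_1 = (1/(0.85·√(2π)))·exp(−(2.31−-0.08)²/(2·0.85²)) = 0.469344·exp(-3.95301) = 0.00900991
  f_2 = (1/(0.73·√(2π)))·exp(−(2.31−1.98)²/(2·0.73²)) = 0.546496·exp(-0.10218) = 0.493415
  f_3 = (1/(0.58·√(2π)))·exp(−(2.31−2.32)²/(2·0.58²)) = 0.687832·exp(-0.00015) = 0.687729
  f_4 = (1/(0.67·√(2π)))·exp(−(2.31−2.58)²/(2·0.67²)) = 0.595436·exp(-0.08120) = 0.548999
Multiply by the mixture weights:
  P(Z=1)·f_1 = 0.22 × 0.00900991 = 0.00198218
  P(Z=2)·f_2 = 0.20 × 0.493415 = 0.098683
  P(Z=3)·f_3 = 0.35 × 0.687729 = 0.240705
  P(Z=4)·f_4 = 0.23 × 0.548999 = 0.12627
Denominator: 0.00198218 + 0.098683 + 0.240705 + 0.12627 = 0.46764
Responsibility of Regime 2: 0.098683 / 0.46764 ≈ 0.211

0.211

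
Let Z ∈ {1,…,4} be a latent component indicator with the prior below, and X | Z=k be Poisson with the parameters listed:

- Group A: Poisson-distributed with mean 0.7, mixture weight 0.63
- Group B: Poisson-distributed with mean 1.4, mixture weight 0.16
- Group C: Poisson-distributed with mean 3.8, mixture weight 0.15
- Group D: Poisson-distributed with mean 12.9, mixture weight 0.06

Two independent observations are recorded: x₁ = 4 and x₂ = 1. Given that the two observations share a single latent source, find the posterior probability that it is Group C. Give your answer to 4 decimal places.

0.4313

The responsibility of component k is w_k f_k(x) divided by Σ_j w_j f_j(x).
Since both observations come from the same component, the likelihood for component k is f_k(x₁)·f_k(x₂).
  L_A = [e^(−0.7)·0.7^4/4! = 0.00496792] × [0.34761] = 0.0017269
  L_B = [e^(−1.4)·1.4^4/4! = 0.039472] × [0.345236] = 0.0136271
  L_C = [e^(−3.8)·3.8^4/4! = 0.194359] × [0.0850089] = 0.0165222
  L_D = [e^(−12.9)·12.9^4/4! = 0.00288236] × [3.22248e-05] = 9.28837e-08
Unnormalised posteriors:
  w_A·L_A = 0.63 × 0.0017269 = 0.00108795
  w_B·L_B = 0.16 × 0.0136271 = 0.00218034
  w_C·L_C = 0.15 × 0.0165222 = 0.00247833
  w_D·L_D = 0.06 × 9.28837e-08 = 5.57302e-09
Sum: 0.00108795 + 0.00218034 + 0.00247833 + 5.57302e-09 = 0.00574663
P(Group C | x₁,x₂) ≈ 0.4313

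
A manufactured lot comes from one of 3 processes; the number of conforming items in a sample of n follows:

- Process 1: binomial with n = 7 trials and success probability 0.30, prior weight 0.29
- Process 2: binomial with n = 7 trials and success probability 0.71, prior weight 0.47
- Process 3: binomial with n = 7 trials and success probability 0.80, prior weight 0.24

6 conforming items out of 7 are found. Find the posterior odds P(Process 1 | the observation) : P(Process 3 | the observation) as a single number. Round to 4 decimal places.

0.0118

Posterior odds = (P(Z=i) f_i(x)) / (P(Z=j) f_j(x)); the normalising sum cancels.
Evaluate each component's likelihood at the observed value:
  L_1 = C(7,6)·0.30^6·0.70^1 = 7·0.000729·0.7 = 0.0035721
  L_2 = C(7,6)·0.71^6·0.29^1 = 7·0.1281·0.29 = 0.260044
  L_3 = C(7,6)·0.80^6·0.20^1 = 7·0.262144·0.2 = 0.367002
0.00103591 / 0.0880804 ≈ 0.0118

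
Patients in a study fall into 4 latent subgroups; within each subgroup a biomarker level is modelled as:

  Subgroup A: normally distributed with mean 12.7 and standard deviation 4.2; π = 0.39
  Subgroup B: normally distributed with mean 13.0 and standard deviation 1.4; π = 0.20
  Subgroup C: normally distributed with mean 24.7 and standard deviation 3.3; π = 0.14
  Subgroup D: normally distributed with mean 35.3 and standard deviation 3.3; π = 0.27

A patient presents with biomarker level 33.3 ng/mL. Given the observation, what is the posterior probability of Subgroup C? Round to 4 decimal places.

The responsibility of component k is π_k f_k(x) divided by Σ_j π_j f_j(x).
Normal densities:
  L_A = (1/(4.2·√(2π)))·exp(−(33.3−12.7)²/(2·4.2²)) = 0.094986·exp(-12.02834) = 5.67306e-07
  L_B = (1/(1.4·√(2π)))·exp(−(33.3−13.0)²/(2·1.4²)) = 0.284959·exp(-105.12500) = 6.3034e-47
  L_C = (1/(3.3·√(2π)))·exp(−(33.3−24.7)²/(2·3.3²)) = 0.120892·exp(-3.39578) = 0.00405163
  L_D = (1/(3.3·√(2π)))·exp(−(33.3−35.3)²/(2·3.3²)) = 0.120892·exp(-0.18365) = 0.100609
Weight by the priors:
  π_A·L_A = 0.39 × 5.67306e-07 = 2.21249e-07
  π_B·L_B = 0.20 × 6.3034e-47 = 1.26068e-47
  π_C·L_C = 0.14 × 0.00405163 = 0.000567228
  π_D·L_D = 0.27 × 0.100609 = 0.0271644
Normaliser: 2.21249e-07 + 1.26068e-47 + 0.000567228 + 0.0271644 = 0.0277318
P(Subgroup C | 33.3 ng/mL) = 0.000567228 / 0.0277318 ≈ 0.0205

0.0205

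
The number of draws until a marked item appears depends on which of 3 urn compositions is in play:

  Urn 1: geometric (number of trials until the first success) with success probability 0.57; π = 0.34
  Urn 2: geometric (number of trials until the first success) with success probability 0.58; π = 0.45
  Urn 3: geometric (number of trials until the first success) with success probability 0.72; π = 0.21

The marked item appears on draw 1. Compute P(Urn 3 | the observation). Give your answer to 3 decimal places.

The responsibility of component k is π_k f_k(x) divided by Σ_j π_j f_j(x).
Geometric probabilities:
  p_1 = 0.57
  p_2 = 0.58
  p_3 = 0.72
Unnormalised posteriors:
  π_1·p_1 = 0.34 × 0.57 = 0.1938
  π_2·p_2 = 0.45 × 0.58 = 0.261
  π_3·p_3 = 0.21 × 0.72 = 0.1512
Sum: 0.1938 + 0.261 + 0.1512 = 0.606
So the posterior for Urn 3 is 0.1512 / 0.606 ≈ 0.250.

0.250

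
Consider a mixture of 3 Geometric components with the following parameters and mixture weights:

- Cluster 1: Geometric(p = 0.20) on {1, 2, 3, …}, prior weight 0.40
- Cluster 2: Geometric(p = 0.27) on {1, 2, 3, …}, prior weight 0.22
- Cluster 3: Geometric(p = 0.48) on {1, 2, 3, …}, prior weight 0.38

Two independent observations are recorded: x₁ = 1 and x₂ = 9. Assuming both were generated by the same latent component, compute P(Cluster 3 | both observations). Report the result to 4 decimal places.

Posterior ∝ prior × likelihood, so P(k | x) ∝ P(Z=k) f_k(x); normalise over all components.
Since both observations come from the same component, the likelihood for component k is f_k(x₁)·f_k(x₂).
  p_1 = [0.20·(1−0.20)^0 = 0.20·1 = 0.2] × [0.0335544] = 0.00671089
  p_2 = [0.27·(1−0.27)^0 = 0.27·1 = 0.27] × [0.0217744] = 0.00587909
  p_3 = [0.48·(1−0.48)^0 = 0.48·1 = 0.48] × [0.00256607] = 0.00123171
Prior × likelihood for each component:
  P(Z=1)·p_1 = 0.40 × 0.00671089 = 0.00268435
  P(Z=2)·p_2 = 0.22 × 0.00587909 = 0.0012934
  P(Z=3)·p_3 = 0.38 × 0.00123171 = 0.000468051
Normaliser: 0.00268435 + 0.0012934 + 0.000468051 = 0.00444581
Responsibility of Cluster 3: 0.000468051 / 0.00444581 ≈ 0.1053

0.1053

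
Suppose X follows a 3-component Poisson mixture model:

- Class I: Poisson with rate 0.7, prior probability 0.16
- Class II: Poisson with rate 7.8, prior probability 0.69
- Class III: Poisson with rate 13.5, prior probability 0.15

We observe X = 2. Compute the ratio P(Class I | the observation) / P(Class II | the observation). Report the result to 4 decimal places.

2.2634

Posterior odds = (π_i f_i(x)) / (π_j f_j(x)); the normalising sum cancels.
Component likelihoods at x = 2:
  L_I = 0.121663
  L_II = 0.0124641
  L_III = 0.000124929
Odds = (0.16/0.69) × (0.121663/0.0124641) = 0.231884 × 9.76108 ≈ 2.2634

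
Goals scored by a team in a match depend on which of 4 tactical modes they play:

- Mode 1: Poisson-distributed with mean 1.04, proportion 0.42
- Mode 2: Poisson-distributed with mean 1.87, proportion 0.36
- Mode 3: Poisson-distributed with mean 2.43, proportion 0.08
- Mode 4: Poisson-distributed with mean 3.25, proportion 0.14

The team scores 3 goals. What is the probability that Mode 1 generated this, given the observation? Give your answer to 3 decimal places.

The responsibility of component k is w_k f_k(x) divided by Σ_j w_j f_j(x).
Poisson probabilities:
  f_1 = e^(−1.04)·1.04^3/3! = 0.0662647
  f_2 = e^(−1.87)·1.87^3/3! = 0.167974
  f_3 = e^(−2.43)·2.43^3/3! = 0.210539
  f_4 = e^(−3.25)·3.25^3/3! = 0.221841
Multiply by the mixture weights:
  w_1·f_1 = 0.42 × 0.0662647 = 0.0278312
  w_2·f_2 = 0.36 × 0.167974 = 0.0604708
  w_3·f_3 = 0.08 × 0.210539 = 0.0168431
  w_4·f_4 = 0.14 × 0.221841 = 0.0310577
Denominator: 0.0278312 + 0.0604708 + 0.0168431 + 0.0310577 = 0.136203
P(Mode 1 | 3 goals) = 0.0278312 / 0.136203 ≈ 0.204

0.204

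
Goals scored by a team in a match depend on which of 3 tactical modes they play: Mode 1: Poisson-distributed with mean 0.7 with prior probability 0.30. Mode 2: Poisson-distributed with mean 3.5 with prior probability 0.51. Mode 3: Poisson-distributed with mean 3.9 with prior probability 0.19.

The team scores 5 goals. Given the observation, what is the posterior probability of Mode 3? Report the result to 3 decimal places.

0.300

Apply Bayes' rule: the posterior for each component is proportional to its prior times its likelihood at x.
Poisson probabilities:
  L_1 = 0.000695509
  L_2 = 0.132169
  L_3 = 0.152193
Weight by the priors:
  π_1·L_1 = 0.30 × 0.000695509 = 0.000208653
  π_2·L_2 = 0.51 × 0.132169 = 0.067406
  π_3·L_3 = 0.19 × 0.152193 = 0.0289166
Marginal: 0.000208653 + 0.067406 + 0.0289166 = 0.0965312
P(Mode 3 | 5 goals) ≈ 0.300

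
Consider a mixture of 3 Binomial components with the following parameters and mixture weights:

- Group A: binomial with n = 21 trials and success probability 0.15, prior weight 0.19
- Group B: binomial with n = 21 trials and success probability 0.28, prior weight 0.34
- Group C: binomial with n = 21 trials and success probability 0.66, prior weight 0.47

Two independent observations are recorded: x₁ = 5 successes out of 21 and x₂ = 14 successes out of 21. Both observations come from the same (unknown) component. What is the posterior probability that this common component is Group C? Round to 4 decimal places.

0.3448

Posterior ∝ prior × likelihood, so P(k | x) ∝ P(Z=k) f_k(x); normalise over all components.
Since both observations come from the same component, the likelihood for component k is f_k(x₁)·f_k(x₂).
  f_A = [C(21,5)·0.15^5·0.85^16 = 20349·7.59375e-05·0.0742511 = 0.114737] × [1.08822e-07] = 1.24858e-08
  f_B = [C(21,5)·0.28^5·0.72^16 = 20349·0.00172104·0.00521579 = 0.182664] × [0.000212346] = 3.87881e-05
  f_C = [C(21,5)·0.66^5·0.34^16 = 20349·0.125233·3.18906e-08 = 8.12691e-05] × [0.181749] = 1.47706e-05
Multiply by the mixture weights:
  P(Z=A)·f_A = 0.19 × 1.24858e-08 = 2.37231e-09
  P(Z=B)·f_B = 0.34 × 3.87881e-05 = 1.31879e-05
  P(Z=C)·f_C = 0.47 × 1.47706e-05 = 6.94218e-06
Marginal: 2.37231e-09 + 1.31879e-05 + 6.94218e-06 = 2.01325e-05
P(Group C | x) ≈ 0.3448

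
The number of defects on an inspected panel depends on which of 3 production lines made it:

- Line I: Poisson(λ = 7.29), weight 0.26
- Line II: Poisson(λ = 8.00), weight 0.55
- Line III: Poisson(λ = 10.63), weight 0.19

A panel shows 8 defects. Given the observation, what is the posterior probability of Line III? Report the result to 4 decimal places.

P(component k | x) = π_k·f_k(x) / marginal(x), where marginal(x) = Σ_j π_j·f_j(x).
Component likelihoods at x = 8 defects:
  f_I = 0.134987
  f_II = 0.139587
  f_III = 0.0977677
Multiply by the mixture weights:
  π_I·f_I = 0.26 × 0.134987 = 0.0350967
  π_II·f_II = 0.55 × 0.139587 = 0.0767726
  π_III·f_III = 0.19 × 0.0977677 = 0.0185759
Denominator: 0.0350967 + 0.0767726 + 0.0185759 = 0.130445
Responsibility of Line III: 0.0185759 / 0.130445 ≈ 0.1424

0.1424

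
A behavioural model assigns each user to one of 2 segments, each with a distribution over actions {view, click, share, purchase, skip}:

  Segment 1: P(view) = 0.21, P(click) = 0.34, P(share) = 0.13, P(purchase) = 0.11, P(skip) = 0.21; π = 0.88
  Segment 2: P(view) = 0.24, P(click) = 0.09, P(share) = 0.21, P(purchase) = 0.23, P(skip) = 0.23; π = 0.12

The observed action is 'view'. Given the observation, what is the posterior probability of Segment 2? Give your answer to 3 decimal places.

0.135

The responsibility of component k is π_k f_k(x) divided by Σ_j π_j f_j(x).
Component likelihoods at x = 'view':
  L_1 = P(view | comp) = 0.21
  L_2 = P(view | comp) = 0.24
Prior × likelihood for each component:
  π_1·L_1 = 0.88 × 0.21 = 0.1848
  π_2·L_2 = 0.12 × 0.24 = 0.0288
Normaliser: 0.1848 + 0.0288 = 0.2136
Responsibility of Segment 2: 0.0288 / 0.2136 ≈ 0.135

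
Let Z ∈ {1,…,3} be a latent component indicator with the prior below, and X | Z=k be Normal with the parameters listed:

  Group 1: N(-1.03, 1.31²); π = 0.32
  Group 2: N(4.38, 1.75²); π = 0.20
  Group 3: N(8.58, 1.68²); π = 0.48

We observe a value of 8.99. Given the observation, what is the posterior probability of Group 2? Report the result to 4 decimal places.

0.0127

The responsibility of component k is π_k f_k(x) divided by Σ_j π_j f_j(x).
Normal densities:
  p_1 = (1/(1.31·√(2π)))·exp(−(8.99−-1.03)²/(2·1.31²)) = 0.304536·exp(-29.25249) = 6.01788e-14
  p_2 = (1/(1.75·√(2π)))·exp(−(8.99−4.38)²/(2·1.75²)) = 0.227967·exp(-3.46973) = 0.00709557
  p_3 = (1/(1.68·√(2π)))·exp(−(8.99−8.58)²/(2·1.68²)) = 0.237466·exp(-0.02978) = 0.230498
Prior × likelihood for each component:
  π_1·p_1 = 0.32 × 6.01788e-14 = 1.92572e-14
  π_2·p_2 = 0.20 × 0.00709557 = 0.00141911
  π_3·p_3 = 0.48 × 0.230498 = 0.110639
Sum: 1.92572e-14 + 0.00141911 + 0.110639 = 0.112058
P(Group 2 | data) = 0.00141911 / 0.112058 ≈ 0.0127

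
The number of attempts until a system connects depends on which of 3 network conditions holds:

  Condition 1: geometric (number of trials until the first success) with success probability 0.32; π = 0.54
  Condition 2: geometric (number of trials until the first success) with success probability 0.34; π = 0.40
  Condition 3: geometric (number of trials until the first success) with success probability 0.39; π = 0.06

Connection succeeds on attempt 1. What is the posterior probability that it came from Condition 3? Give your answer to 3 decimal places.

Posterior ∝ prior × likelihood, so P(k | x) ∝ π_k f_k(x); normalise over all components.
Component likelihoods at x = 1:
  f_1 = 0.32·(1−0.32)^0 = 0.32·1 = 0.32
  f_2 = 0.34·(1−0.34)^0 = 0.34·1 = 0.34
  f_3 = 0.39·(1−0.39)^0 = 0.39·1 = 0.39
Multiply by the mixture weights:
  π_1·f_1 = 0.54 × 0.32 = 0.1728
  π_2·f_2 = 0.40 × 0.34 = 0.136
  π_3·f_3 = 0.06 × 0.39 = 0.0234
Evidence: 0.1728 + 0.136 + 0.0234 = 0.3322
So the posterior for Condition 3 is 0.0234 / 0.3322 ≈ 0.070.

0.070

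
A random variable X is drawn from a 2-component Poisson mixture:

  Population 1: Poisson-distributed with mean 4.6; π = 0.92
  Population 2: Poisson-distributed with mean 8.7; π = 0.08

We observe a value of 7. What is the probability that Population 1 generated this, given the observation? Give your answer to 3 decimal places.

0.889

Posterior ∝ prior × likelihood, so P(k | x) ∝ π_k f_k(x); normalise over all components.
Component likelihoods at x = 7:
  f_1 = 0.08692
  f_2 = 0.124693
Multiply by the mixture weights:
  π_1·f_1 = 0.92 × 0.08692 = 0.0799664
  π_2·f_2 = 0.08 × 0.124693 = 0.00997544
Normaliser: 0.0799664 + 0.00997544 = 0.0899418
P(Population 1 | x) ≈ 0.889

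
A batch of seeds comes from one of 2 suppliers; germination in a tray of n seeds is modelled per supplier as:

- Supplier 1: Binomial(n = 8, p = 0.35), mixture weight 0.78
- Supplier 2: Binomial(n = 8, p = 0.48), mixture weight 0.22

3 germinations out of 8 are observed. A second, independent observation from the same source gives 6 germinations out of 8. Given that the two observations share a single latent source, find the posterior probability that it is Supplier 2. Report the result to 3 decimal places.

0.504

The responsibility of component k is w_k f_k(x) divided by Σ_j w_j f_j(x).
Since both observations come from the same component, the likelihood for component k is f_k(x₁)·f_k(x₂).
  f_1 = [C(8,3)·0.35^3·0.65^5 = 56·0.042875·0.116029 = 0.278586] × [0.0217467] = 0.00605832
  f_2 = [C(8,3)·0.48^3·0.52^5 = 56·0.110592·0.0380204 = 0.235466] × [0.0926002] = 0.0218042
Prior × likelihood for each component:
  w_1·f_1 = 0.78 × 0.00605832 = 0.00472549
  w_2·f_2 = 0.22 × 0.0218042 = 0.00479693
Normaliser: 0.00472549 + 0.00479693 = 0.00952242
P(Supplier 2 | x₁,x₂) ≈ 0.504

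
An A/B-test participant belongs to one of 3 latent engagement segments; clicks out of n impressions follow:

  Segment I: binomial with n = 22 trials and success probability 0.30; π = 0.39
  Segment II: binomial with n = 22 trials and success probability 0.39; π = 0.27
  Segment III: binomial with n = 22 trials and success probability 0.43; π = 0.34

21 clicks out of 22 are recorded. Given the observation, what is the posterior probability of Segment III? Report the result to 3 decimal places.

0.901

Apply Bayes' rule: the posterior for each component is proportional to its prior times its likelihood at x.
Component likelihoods at x = 21 clicks out of 22:
  p_I = C(22,21)·0.30^21·0.70^1 = 22·1.04604e-11·0.7 = 1.61089e-10
  p_II = C(22,21)·0.39^21·0.61^1 = 22·2.58438e-09·0.61 = 3.46824e-08
  p_III = C(22,21)·0.43^21·0.57^1 = 22·2.00834e-08·0.57 = 2.51846e-07
Multiply by the mixture weights:
  π_I·p_I = 0.39 × 1.61089e-10 = 6.28249e-11
  π_II·p_II = 0.27 × 3.46824e-08 = 9.36425e-09
  π_III·p_III = 0.34 × 2.51846e-07 = 8.56276e-08
Marginal: 6.28249e-11 + 9.36425e-09 + 8.56276e-08 = 9.50547e-08
Responsibility of Segment III: 8.56276e-08 / 9.50547e-08 ≈ 0.901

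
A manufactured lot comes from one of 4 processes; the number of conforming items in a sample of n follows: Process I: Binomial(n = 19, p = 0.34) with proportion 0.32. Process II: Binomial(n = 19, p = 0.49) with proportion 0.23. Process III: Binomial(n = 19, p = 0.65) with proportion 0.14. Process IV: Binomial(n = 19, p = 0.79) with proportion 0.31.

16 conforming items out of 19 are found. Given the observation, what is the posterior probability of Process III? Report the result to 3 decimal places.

P(component k | x) = w_k·f_k(x) / marginal(x), where marginal(x) = Σ_j w_j·f_j(x).
Binomial probabilities:
  p_I = C(19,16)·0.34^16·0.66^3 = 969·3.18906e-08·0.287496 = 8.8842e-06
  p_II = C(19,16)·0.49^16·0.51^3 = 969·1.10443e-05·0.132651 = 0.00141962
  p_III = C(19,16)·0.65^16·0.35^3 = 969·0.00101535·0.042875 = 0.0421834
  p_IV = C(19,16)·0.79^16·0.21^3 = 969·0.0230162·0.009261 = 0.206545
Prior × likelihood for each component:
  w_I·p_I = 0.32 × 8.8842e-06 = 2.84294e-06
  w_II·p_II = 0.23 × 0.00141962 = 0.000326512
  w_III·p_III = 0.14 × 0.0421834 = 0.00590568
  w_IV·p_IV = 0.31 × 0.206545 = 0.064029
Evidence: 2.84294e-06 + 0.000326512 + 0.00590568 + 0.064029 = 0.070264
P(Process III | data) = 0.00590568 / 0.070264 ≈ 0.084

0.084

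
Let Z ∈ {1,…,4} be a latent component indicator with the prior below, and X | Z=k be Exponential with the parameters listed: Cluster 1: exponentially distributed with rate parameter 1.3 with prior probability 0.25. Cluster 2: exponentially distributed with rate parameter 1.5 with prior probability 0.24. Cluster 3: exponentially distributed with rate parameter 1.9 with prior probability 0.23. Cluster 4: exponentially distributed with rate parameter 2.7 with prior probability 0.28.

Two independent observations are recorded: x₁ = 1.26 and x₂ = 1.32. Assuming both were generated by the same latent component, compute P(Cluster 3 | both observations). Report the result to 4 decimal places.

Apply Bayes' rule: the posterior for each component is proportional to its prior times its likelihood at x.
Since both observations come from the same component, the likelihood for component k is f_k(x₁)·f_k(x₂).
  p_1 = [1.3·e^(−1.3·1.26) = 1.3·e^(−1.6380) = 0.252679] × [0.233719] = 0.0590559
  p_2 = [1.5·e^(−1.5·1.26) = 1.5·e^(−1.8900) = 0.226608] × [0.207104] = 0.0469313
  p_3 = [1.9·e^(−1.9·1.26) = 1.9·e^(−2.3940) = 0.173401] × [0.154719] = 0.0268285
  p_4 = [2.7·e^(−2.7·1.26) = 2.7·e^(−3.4020) = 0.0899278] × [0.0764783] = 0.00687752
Unnormalised posteriors:
  π_1·p_1 = 0.25 × 0.0590559 = 0.014764
  π_2·p_2 = 0.24 × 0.0469313 = 0.0112635
  π_3·p_3 = 0.23 × 0.0268285 = 0.00617054
  π_4·p_4 = 0.28 × 0.00687752 = 0.00192571
Evidence: 0.014764 + 0.0112635 + 0.00617054 + 0.00192571 = 0.0341237
P(Cluster 3 | x₁, x₂) = 0.00617054 / 0.0341237 ≈ 0.1808

0.1808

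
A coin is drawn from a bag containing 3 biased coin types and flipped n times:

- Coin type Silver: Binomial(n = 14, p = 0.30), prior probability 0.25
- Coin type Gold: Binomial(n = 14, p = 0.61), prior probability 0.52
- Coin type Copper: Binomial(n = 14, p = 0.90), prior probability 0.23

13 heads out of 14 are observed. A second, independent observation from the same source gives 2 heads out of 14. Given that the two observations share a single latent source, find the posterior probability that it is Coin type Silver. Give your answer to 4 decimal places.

0.0225

The responsibility of component k is π_k f_k(x) divided by Σ_j π_j f_j(x).
Since both observations come from the same component, the likelihood for component k is f_k(x₁)·f_k(x₂).
  f_Silver = [C(14,13)·0.30^13·0.70^1 = 14·1.59432e-07·0.7 = 1.56244e-06] × [0.11336] = 1.77118e-07
  f_Gold = [C(14,13)·0.61^13·0.39^1 = 14·0.00161915·0.39 = 0.00884057] × [0.000419253] = 3.70644e-06
  f_Copper = [C(14,13)·0.90^13·0.10^1 = 14·0.254187·0.1 = 0.355861] × [7.371e-11] = 2.62305e-11
Unnormalised posteriors:
  π_Silver·f_Silver = 0.25 × 1.77118e-07 = 4.42795e-08
  π_Gold·f_Gold = 0.52 × 3.70644e-06 = 1.92735e-06
  π_Copper·f_Copper = 0.23 × 2.62305e-11 = 6.03302e-12
Marginal: 4.42795e-08 + 1.92735e-06 + 6.03302e-12 = 1.97163e-06
P(Coin type Silver | x₁, x₂) = 4.42795e-08 / 1.97163e-06 ≈ 0.0225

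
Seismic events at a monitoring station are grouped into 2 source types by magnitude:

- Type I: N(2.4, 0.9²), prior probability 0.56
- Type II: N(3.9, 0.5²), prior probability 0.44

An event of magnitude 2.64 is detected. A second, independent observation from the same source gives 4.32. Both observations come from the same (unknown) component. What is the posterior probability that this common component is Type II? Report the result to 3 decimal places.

0.430

Apply Bayes' rule: the posterior for each component is proportional to its prior times its likelihood at x.
Since both observations come from the same component, the likelihood for component k is f_k(x₁)·f_k(x₂).
  L_I = [(1/(0.9·√(2π)))·exp(−(2.64−2.4)²/(2·0.9²)) = 0.443269·exp(-0.03556) = 0.427785] × [0.0455414] = 0.0194819
  L_II = [(1/(0.5·√(2π)))·exp(−(2.64−3.9)²/(2·0.5²)) = 0.797885·exp(-3.17520) = 0.0333402] × [0.560688] = 0.0186934
Prior × likelihood for each component:
  π_I·L_I = 0.56 × 0.0194819 = 0.0109099
  π_II·L_II = 0.44 × 0.0186934 = 0.00822511
Evidence: 0.0109099 + 0.00822511 = 0.019135
P(Type II | x₁, x₂) = 0.00822511 / 0.019135 ≈ 0.430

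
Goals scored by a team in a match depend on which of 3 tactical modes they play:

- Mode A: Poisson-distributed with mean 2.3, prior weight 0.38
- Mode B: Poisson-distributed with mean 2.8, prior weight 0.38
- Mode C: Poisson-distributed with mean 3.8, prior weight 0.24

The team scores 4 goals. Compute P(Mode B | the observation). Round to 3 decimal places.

0.394

By Bayes' theorem, P(k | x) = w_k f_k(x) / Σ_j w_j f_j(x).
Evaluate each component's likelihood at the observed value:
  L_A = 0.116902
  L_B = 0.155739
  L_C = 0.194359
Unnormalised posteriors:
  w_A·L_A = 0.38 × 0.116902 = 0.0444228
  w_B·L_B = 0.38 × 0.155739 = 0.0591807
  w_C·L_C = 0.24 × 0.194359 = 0.0466461
Evidence: 0.0444228 + 0.0591807 + 0.0466461 = 0.15025
So the posterior for Mode B is 0.0591807 / 0.15025 ≈ 0.394.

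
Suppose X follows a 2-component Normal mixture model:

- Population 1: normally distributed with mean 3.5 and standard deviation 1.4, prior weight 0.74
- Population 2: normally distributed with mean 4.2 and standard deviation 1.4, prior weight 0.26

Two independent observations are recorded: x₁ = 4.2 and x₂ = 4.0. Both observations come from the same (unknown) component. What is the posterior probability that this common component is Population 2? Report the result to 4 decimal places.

The responsibility of component k is π_k f_k(x) divided by Σ_j π_j f_j(x).
Since both observations come from the same component, the likelihood for component k is f_k(x₁)·f_k(x₂).
  p_1 = [0.251475] × [0.267353] = 0.0672326
  p_2 = [0.284959] × [0.282066] = 0.0803771
Prior × likelihood for each component:
  π_1·p_1 = 0.74 × 0.0672326 = 0.0497521
  π_2·p_2 = 0.26 × 0.0803771 = 0.0208981
Marginal: 0.0497521 + 0.0208981 = 0.0706502
P(Population 2 | x₁, x₂) ≈ 0.2958

0.2958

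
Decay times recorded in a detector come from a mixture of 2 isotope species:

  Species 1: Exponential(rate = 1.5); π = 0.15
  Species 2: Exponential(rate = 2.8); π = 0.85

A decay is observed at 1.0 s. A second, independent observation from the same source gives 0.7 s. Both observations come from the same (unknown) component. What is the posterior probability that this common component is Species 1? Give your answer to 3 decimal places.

P(component k | x) = w_k·f_k(x) / marginal(x), where marginal(x) = Σ_j w_j·f_j(x).
Since both observations come from the same component, the likelihood for component k is f_k(x₁)·f_k(x₂).
  f_1 = [0.334695] × [0.524907] = 0.175684
  f_2 = [0.170268] × [0.394404] = 0.0671544
Multiply by the mixture weights:
  w_1·f_1 = 0.15 × 0.175684 = 0.0263526
  w_2·f_2 = 0.85 × 0.0671544 = 0.0570812
Evidence: 0.0263526 + 0.0570812 = 0.0834338
So the posterior for Species 1 is 0.0263526 / 0.0834338 ≈ 0.316.

0.316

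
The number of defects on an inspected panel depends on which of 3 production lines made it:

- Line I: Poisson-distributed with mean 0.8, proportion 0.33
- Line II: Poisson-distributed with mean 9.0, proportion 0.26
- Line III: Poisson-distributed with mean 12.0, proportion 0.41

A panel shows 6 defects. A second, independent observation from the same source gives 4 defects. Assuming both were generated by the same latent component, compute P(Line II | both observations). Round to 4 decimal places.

Posterior ∝ prior × likelihood, so P(k | x) ∝ P(Z=k) f_k(x); normalise over all components.
Since both observations come from the same component, the likelihood for component k is f_k(x₁)·f_k(x₂).
  p_I = [0.000163596] × [0.00766855] = 1.25454e-06
  p_II = [0.0910903] × [0.0337372] = 0.00307313
  p_III = [0.0254813] × [0.0053086] = 0.00013527
Prior × likelihood for each component:
  P(Z=I)·p_I = 0.33 × 1.25454e-06 = 4.13999e-07
  P(Z=II)·p_II = 0.26 × 0.00307313 = 0.000799013
  P(Z=III)·p_III = 0.41 × 0.00013527 = 5.54607e-05
Normaliser: 4.13999e-07 + 0.000799013 + 5.54607e-05 = 0.000854888
P(Line II | data) ≈ 0.9346

0.9346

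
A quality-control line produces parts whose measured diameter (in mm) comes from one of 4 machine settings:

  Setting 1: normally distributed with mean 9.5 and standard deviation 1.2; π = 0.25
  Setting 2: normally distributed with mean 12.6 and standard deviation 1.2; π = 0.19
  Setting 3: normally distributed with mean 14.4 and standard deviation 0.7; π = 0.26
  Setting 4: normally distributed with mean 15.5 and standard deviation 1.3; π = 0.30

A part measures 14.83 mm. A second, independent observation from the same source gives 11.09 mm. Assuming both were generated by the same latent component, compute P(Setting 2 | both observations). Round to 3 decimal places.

0.955

Posterior ∝ prior × likelihood, so P(k | x) ∝ π_k f_k(x); normalise over all components.
Since both observations come from the same component, the likelihood for component k is f_k(x₁)·f_k(x₂).
  L_1 = [1.72886e-05] × [0.138197] = 2.38924e-06
  L_2 = [0.0591333] × [0.150625] = 0.00890695
  L_3 = [0.471924] × [7.95303e-06] = 3.75323e-06
  L_4 = [0.268712] × [0.000972949] = 0.000261444
Prior × likelihood for each component:
  π_1·L_1 = 0.25 × 2.38924e-06 = 5.97311e-07
  π_2·L_2 = 0.19 × 0.00890695 = 0.00169232
  π_3·L_3 = 0.26 × 3.75323e-06 = 9.75839e-07
  π_4·L_4 = 0.30 × 0.000261444 = 7.84331e-05
Evidence: 5.97311e-07 + 0.00169232 + 9.75839e-07 + 7.84331e-05 = 0.00177233
P(Setting 2 | data) ≈ 0.955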